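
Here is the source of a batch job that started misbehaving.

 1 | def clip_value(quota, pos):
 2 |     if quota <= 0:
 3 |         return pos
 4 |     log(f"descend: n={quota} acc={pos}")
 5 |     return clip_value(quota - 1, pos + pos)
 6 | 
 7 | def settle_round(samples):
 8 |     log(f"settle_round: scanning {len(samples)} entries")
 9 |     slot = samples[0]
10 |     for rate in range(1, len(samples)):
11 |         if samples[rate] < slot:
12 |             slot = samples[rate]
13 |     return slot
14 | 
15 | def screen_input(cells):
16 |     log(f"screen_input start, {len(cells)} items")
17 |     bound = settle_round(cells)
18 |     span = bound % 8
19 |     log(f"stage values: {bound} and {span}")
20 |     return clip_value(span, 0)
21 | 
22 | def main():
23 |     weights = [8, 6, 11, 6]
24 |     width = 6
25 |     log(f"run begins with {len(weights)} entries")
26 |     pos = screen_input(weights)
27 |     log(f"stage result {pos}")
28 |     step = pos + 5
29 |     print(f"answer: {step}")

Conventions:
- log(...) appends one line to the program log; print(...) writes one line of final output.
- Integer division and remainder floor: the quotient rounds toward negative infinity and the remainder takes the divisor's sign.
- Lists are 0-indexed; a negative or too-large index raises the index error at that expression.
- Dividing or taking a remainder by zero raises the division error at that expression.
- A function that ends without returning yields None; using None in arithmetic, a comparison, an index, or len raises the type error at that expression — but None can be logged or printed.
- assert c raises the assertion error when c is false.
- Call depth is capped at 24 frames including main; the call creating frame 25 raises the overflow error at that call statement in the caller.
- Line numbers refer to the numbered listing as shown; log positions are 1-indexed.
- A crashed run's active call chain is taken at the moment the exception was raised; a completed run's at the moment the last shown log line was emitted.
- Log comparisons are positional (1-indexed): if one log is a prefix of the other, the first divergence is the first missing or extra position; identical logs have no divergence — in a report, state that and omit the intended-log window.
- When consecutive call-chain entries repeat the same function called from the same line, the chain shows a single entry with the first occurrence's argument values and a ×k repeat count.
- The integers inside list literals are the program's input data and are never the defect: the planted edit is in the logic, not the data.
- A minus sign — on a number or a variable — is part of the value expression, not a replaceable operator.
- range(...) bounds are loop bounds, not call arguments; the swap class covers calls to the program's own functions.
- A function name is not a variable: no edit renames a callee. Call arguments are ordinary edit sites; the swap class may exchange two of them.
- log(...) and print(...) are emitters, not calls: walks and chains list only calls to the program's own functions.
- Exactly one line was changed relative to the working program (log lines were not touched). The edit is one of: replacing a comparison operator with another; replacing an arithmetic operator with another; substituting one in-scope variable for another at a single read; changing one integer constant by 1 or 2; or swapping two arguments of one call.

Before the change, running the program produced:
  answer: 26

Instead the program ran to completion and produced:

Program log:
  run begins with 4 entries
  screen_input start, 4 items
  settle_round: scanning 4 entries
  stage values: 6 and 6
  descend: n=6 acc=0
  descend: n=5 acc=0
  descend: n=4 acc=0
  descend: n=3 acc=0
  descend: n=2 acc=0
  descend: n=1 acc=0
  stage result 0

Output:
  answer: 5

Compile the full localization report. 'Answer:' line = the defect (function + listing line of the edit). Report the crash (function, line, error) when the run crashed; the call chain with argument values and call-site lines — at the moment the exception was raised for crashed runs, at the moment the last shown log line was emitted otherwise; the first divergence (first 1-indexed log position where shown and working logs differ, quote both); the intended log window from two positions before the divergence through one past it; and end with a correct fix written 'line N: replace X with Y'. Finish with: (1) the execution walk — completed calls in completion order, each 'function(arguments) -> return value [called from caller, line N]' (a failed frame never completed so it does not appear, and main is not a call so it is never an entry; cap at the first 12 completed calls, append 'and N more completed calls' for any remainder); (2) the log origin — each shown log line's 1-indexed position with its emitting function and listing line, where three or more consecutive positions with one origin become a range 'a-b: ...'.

Answer: the defect is in clip_value at line 5.
Key fact: Position 6 is the first bad log line: 'descend: n=5 acc=0' should read 'descend: n=5 acc=6'.
Call chain: main.
First divergence: at position 6 the run shows 'descend: n=5 acc=0' where the working version logs 'descend: n=5 acc=6'.
Intended log window:
  4: stage values: 6 and 6
  5: descend: n=6 acc=0
  6: descend: n=5 acc=6
  7: descend: n=4 acc=11
Execution walk:
  settle_round([8, 6, 11, 6]) -> 6  [called from screen_input, line 17]
  clip_value(0, 0) -> 0  [called from clip_value, line 5]
  clip_value(1, 0) -> 0  [called from clip_value, line 5]
  clip_value(2, 0) -> 0  [called from clip_value, line 5]
  clip_value(3, 0) -> 0  [called from clip_value, line 5]
  clip_value(4, 0) -> 0  [called from clip_value, line 5]
  clip_value(5, 0) -> 0  [called from clip_value, line 5]
  clip_value(6, 0) -> 0  [called from screen_input, line 20]
  screen_input([8, 6, 11, 6]) -> 0  [called from main, line 26]
Origin of each log line:
  1: emitted by main (line 25)
  2: emitted by screen_input (line 16)
  3: emitted by settle_round (line 8)
  4: emitted by screen_input (line 19)
  5-10: emitted by clip_value (line 4)
  11: emitted by main (line 27)
A correct fix: line 5: replace `pos + pos` with `pos + quota`.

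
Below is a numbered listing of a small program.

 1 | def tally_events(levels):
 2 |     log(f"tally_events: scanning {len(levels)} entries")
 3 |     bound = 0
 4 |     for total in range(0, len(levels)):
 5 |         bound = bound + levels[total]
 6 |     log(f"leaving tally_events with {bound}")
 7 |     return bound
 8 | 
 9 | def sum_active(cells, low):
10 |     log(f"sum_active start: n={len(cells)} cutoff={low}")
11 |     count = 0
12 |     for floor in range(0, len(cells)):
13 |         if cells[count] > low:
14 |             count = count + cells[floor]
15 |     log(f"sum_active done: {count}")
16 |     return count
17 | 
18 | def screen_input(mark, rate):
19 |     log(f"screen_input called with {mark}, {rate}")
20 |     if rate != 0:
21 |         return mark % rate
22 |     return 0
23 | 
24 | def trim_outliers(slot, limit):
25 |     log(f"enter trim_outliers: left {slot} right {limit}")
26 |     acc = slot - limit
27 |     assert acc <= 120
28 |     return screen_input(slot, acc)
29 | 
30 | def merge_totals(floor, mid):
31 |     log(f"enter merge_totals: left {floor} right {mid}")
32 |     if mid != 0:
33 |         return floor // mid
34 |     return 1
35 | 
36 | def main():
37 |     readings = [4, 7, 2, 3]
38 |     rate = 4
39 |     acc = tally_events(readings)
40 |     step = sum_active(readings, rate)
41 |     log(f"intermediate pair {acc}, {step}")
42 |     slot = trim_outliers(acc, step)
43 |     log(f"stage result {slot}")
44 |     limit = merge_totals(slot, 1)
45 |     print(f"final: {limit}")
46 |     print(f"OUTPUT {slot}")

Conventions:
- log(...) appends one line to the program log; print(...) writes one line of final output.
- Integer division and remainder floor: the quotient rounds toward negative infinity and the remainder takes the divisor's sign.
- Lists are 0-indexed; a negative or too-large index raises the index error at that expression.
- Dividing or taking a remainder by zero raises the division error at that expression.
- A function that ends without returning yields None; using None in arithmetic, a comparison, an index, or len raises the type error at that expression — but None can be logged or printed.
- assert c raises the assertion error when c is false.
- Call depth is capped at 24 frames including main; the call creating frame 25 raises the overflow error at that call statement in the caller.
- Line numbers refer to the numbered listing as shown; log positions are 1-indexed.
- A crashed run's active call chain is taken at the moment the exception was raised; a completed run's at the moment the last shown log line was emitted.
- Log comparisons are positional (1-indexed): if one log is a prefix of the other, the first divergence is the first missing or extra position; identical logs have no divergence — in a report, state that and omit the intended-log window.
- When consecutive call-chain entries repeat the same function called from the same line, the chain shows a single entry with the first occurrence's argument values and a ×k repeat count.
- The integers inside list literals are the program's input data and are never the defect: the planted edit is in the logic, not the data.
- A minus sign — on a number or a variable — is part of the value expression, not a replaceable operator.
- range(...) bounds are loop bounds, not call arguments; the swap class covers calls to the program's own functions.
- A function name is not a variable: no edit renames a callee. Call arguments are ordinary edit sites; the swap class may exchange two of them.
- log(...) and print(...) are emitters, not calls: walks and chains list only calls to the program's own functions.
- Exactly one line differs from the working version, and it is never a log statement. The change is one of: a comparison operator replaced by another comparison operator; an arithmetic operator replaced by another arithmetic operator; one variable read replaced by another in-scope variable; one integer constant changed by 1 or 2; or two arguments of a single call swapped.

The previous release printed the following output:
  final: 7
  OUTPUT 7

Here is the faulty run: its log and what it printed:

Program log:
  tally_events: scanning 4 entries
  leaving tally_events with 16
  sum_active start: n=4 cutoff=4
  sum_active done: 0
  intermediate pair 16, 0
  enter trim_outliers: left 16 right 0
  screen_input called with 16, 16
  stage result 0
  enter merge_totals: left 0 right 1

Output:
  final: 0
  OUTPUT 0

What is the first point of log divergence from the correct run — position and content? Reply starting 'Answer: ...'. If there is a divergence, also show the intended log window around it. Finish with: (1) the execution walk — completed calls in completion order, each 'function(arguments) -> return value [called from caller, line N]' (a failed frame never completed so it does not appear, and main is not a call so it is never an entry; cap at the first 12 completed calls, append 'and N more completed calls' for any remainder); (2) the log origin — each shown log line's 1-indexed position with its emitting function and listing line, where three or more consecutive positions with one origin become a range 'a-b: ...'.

Answer: position 4; shown 'sum_active done: 0' vs intended 'sum_active done: 7'.
Intended log window:
  2: leaving tally_events with 16
  3: sum_active start: n=4 cutoff=4
  4: sum_active done: 7
  5: intermediate pair 16, 7
Execution walk:
  tally_events([4, 7, 2, 3]) -> 16  [called from main, line 39]
  sum_active([4, 7, 2, 3], 4) -> 0  [called from main, line 40]
  screen_input(16, 16) -> 0  [called from trim_outliers, line 28]
  trim_outliers(16, 0) -> 0  [called from main, line 42]
  merge_totals(0, 1) -> 0  [called from main, line 44]
Log origin:
  1: logged in tally_events at line 2
  2: logged in tally_events at line 6
  3: logged in sum_active at line 10
  4: logged in sum_active at line 15
  5: logged in main at line 41
  6: logged in trim_outliers at line 25
  7: logged in screen_input at line 19
  8: logged in main at line 43
  9: logged in merge_totals at line 31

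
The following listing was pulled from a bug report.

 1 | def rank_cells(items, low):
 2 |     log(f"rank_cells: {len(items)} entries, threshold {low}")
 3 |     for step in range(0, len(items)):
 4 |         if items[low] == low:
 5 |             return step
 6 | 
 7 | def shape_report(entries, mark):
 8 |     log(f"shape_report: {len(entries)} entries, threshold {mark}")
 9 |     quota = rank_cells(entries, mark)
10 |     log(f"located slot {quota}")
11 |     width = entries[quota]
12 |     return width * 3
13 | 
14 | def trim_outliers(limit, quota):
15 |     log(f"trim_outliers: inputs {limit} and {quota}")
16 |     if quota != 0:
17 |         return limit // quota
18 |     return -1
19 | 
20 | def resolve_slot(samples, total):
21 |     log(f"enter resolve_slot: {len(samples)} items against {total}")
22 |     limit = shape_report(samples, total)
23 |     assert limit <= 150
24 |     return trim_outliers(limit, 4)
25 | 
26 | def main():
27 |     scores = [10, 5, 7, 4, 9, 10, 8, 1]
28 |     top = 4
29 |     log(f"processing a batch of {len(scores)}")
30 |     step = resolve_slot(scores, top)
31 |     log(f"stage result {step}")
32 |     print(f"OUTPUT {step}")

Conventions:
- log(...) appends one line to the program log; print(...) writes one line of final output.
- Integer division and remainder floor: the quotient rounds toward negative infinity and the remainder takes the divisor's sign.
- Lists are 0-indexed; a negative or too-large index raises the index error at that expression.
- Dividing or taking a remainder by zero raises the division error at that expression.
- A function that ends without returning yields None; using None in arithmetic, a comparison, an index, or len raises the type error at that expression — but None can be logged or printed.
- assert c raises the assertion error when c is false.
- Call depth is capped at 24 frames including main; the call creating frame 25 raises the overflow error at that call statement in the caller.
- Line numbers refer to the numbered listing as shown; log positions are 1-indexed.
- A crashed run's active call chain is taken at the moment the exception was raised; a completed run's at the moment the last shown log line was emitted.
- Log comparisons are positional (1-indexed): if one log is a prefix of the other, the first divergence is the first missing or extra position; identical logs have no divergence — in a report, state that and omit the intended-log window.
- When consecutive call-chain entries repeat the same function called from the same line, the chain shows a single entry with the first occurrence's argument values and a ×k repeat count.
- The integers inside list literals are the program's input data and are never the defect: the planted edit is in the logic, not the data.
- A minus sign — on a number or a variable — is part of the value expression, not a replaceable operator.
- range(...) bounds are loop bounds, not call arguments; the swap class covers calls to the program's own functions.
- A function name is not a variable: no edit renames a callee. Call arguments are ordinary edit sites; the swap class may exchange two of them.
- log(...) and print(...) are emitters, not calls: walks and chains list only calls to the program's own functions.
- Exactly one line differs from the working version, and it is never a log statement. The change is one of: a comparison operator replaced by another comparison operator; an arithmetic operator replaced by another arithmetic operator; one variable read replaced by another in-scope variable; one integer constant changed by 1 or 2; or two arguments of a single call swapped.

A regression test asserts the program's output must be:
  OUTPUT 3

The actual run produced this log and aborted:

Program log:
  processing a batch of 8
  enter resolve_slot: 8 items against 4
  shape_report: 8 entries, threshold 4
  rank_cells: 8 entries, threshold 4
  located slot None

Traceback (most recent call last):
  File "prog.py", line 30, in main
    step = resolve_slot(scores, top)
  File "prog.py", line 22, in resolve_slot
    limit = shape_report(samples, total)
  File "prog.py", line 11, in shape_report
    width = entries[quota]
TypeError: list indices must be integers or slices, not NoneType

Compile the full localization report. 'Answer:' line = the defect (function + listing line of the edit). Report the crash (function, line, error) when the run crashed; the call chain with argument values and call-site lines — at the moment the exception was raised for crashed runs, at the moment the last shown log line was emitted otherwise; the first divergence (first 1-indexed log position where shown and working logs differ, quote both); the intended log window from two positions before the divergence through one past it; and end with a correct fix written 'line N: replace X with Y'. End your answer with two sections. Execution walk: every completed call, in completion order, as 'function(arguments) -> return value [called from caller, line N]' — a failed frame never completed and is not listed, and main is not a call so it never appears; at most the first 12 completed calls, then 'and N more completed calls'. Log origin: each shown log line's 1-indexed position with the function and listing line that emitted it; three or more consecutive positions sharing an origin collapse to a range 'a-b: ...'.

Answer: the defect is in rank_cells at line 4.
Key fact: At log position 5 the runs split — shown 'located slot None', but the working version logs 'located slot 3'.
Crash: shape_report, line 11, TypeError.
Call chain: main -> resolve_slot([10, 5, 7, 4, 9, 10, 8, 1], 4) (called at line 30) -> shape_report([10, 5, 7, 4, 9, 10, 8, 1], 4) (called at line 22).
First divergence: position 5 — shown 'located slot None', intended 'located slot 3'.
Intended log window:
  3: shape_report: 8 entries, threshold 4
  4: rank_cells: 8 entries, threshold 4
  5: located slot 3
  6: trim_outliers: inputs 12 and 4
Execution walk:
  rank_cells([10, 5, 7, 4, 9, 10, 8, 1], 4) -> None  [called from shape_report, line 9]
Origin of each log line:
  1: from main, line 29
  2: from resolve_slot, line 21
  3: from shape_report, line 8
  4: from rank_cells, line 2
  5: from shape_report, line 10
A correct fix: line 4: replace `items[low]` with `items[step]`.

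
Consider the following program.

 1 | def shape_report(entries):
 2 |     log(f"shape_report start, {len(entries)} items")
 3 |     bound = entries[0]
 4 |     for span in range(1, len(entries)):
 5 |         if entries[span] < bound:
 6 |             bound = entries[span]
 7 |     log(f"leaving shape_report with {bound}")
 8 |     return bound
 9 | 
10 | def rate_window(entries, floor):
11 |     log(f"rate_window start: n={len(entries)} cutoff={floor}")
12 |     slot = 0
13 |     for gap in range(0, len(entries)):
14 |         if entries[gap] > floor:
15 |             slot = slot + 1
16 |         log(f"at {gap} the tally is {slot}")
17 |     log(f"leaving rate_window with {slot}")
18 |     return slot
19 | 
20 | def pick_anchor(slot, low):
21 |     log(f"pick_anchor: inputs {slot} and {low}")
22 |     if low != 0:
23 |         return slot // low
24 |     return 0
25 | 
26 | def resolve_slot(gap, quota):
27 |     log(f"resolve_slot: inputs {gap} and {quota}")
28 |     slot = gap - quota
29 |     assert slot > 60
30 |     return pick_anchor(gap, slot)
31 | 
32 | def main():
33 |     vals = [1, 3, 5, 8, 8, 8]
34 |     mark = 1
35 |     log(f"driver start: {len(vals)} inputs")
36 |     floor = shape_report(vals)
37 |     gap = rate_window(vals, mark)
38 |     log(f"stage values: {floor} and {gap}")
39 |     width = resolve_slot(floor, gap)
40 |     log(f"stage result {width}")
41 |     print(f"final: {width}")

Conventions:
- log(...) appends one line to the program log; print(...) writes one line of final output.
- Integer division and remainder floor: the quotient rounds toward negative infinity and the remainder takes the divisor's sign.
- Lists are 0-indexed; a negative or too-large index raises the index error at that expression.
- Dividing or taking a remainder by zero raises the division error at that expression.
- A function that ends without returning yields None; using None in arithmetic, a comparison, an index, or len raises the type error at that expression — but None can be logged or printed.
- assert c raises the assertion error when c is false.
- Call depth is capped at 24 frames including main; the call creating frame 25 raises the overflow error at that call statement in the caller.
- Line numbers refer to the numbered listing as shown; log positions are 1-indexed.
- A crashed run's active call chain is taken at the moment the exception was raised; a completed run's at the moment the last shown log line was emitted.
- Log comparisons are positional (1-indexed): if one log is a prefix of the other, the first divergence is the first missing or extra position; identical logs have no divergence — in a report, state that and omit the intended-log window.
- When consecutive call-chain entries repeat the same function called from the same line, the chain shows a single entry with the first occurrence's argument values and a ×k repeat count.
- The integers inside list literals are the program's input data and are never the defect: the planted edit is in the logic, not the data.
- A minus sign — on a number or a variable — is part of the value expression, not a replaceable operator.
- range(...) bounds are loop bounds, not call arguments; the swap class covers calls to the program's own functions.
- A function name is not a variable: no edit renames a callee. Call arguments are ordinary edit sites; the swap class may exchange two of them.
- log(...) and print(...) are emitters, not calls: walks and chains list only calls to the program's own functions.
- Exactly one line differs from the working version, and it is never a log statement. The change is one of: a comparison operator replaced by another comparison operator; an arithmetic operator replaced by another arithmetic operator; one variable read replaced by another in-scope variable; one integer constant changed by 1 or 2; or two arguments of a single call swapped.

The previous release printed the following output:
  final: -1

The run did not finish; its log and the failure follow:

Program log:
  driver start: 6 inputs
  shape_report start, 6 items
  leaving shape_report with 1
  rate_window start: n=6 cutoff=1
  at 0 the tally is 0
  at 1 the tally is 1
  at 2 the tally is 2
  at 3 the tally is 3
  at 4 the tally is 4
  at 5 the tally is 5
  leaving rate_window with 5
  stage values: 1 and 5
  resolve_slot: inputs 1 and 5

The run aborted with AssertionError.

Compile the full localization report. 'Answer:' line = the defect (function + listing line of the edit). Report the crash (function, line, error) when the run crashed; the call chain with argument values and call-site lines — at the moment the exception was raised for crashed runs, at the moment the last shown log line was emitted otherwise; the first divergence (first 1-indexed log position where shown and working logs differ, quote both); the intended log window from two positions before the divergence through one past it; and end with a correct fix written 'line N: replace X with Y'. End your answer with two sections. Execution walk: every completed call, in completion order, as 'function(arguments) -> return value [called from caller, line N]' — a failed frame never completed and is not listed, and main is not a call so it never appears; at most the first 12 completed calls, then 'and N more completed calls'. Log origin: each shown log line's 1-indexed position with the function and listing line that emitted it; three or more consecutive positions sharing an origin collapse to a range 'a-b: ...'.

Answer: the defect is in resolve_slot at line 29.
Core observation: The shown log is a 13-line prefix of the intended one, whose next entry is 'pick_anchor: inputs 1 and -4'.
Crash: resolve_slot, line 29, AssertionError.
Call chain: main -> resolve_slot(1, 5) (called at line 39).
First divergence: position 14; the shown log stops at 13 lines while the working version next logs 'pick_anchor: inputs 1 and -4'.
Intended log window:
  12: stage values: 1 and 5
  13: resolve_slot: inputs 1 and 5
  14: pick_anchor: inputs 1 and -4
  15: stage result -1
Execution walk:
  shape_report([1, 3, 5, 8, 8, 8]) -> 1  [called from main, line 36]
  rate_window([1, 3, 5, 8, 8, 8], 1) -> 5  [called from main, line 37]
Origin of each log line:
  1: from main, line 35
  2: from shape_report, line 2
  3: from shape_report, line 7
  4: from rate_window, line 11
  5-10: from rate_window, line 16
  11: from rate_window, line 17
  12: from main, line 38
  13: from resolve_slot, line 27
A correct fix: line 29: replace `>` with `<=`.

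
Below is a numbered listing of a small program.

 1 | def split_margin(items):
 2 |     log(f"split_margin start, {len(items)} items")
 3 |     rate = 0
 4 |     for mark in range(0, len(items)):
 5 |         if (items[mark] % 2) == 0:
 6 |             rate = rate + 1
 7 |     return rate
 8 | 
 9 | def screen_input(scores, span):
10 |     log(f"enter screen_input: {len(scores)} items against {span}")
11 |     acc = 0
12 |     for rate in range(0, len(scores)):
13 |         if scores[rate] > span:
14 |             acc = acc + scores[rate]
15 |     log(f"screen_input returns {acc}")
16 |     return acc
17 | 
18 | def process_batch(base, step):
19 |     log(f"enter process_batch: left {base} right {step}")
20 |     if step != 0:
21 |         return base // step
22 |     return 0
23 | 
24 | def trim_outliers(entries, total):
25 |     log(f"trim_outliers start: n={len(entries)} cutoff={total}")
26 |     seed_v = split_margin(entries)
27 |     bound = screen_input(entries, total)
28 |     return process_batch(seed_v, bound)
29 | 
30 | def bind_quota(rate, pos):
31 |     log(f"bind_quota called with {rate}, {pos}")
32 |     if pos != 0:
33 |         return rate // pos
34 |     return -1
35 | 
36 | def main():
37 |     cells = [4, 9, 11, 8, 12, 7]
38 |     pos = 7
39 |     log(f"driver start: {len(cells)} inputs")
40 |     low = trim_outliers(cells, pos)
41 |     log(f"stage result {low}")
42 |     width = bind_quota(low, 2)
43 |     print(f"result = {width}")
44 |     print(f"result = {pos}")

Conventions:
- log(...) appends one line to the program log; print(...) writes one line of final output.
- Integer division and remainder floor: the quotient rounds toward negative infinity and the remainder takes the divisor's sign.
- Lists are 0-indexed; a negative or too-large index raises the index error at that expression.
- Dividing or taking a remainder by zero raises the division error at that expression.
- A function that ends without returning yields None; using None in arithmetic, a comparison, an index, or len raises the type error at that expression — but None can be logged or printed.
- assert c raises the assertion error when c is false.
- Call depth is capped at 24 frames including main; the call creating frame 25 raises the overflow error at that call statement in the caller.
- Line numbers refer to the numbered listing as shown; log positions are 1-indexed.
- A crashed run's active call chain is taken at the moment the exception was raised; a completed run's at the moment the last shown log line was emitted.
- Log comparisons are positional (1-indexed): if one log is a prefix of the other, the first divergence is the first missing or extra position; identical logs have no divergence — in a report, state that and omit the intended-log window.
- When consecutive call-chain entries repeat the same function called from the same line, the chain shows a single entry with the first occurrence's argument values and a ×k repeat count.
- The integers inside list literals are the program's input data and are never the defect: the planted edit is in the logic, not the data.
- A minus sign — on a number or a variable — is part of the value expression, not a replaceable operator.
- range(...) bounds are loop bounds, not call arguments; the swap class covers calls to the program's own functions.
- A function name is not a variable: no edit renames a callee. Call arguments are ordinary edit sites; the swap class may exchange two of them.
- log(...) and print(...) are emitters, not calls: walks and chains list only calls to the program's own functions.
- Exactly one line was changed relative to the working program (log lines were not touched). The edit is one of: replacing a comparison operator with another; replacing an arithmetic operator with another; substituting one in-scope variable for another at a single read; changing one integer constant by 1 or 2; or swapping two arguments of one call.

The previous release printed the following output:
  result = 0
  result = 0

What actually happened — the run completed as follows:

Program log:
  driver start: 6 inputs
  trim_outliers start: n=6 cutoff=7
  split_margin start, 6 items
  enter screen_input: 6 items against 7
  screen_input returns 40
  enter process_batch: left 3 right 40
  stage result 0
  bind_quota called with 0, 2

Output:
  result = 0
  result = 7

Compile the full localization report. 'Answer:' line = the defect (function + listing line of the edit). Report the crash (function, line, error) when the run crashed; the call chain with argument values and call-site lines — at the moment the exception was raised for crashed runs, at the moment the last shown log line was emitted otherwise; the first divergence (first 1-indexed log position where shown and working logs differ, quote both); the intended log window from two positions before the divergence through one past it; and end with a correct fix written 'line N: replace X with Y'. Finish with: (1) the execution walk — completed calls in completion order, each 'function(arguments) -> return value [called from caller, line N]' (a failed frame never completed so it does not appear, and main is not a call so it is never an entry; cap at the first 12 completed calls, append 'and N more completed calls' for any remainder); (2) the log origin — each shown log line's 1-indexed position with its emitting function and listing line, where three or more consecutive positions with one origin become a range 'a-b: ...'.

Answer: the defect is in main at line 44.
Key fact: Nothing in the log betrays the bug — only the output does.
Call chain: main -> bind_quota(0, 2) (called at line 42).
First divergence: none (the log streams are identical).
Execution walk:
  split_margin([4, 9, 11, 8, 12, 7]) -> 3  [called from trim_outliers, line 26]
  screen_input([4, 9, 11, 8, 12, 7], 7) -> 40  [called from trim_outliers, line 27]
  process_batch(3, 40) -> 0  [called from trim_outliers, line 28]
  trim_outliers([4, 9, 11, 8, 12, 7], 7) -> 0  [called from main, line 40]
  bind_quota(0, 2) -> 0  [called from main, line 42]
Log origins:
  1 — main, line 39
  2 — trim_outliers, line 25
  3 — split_margin, line 2
  4 — screen_input, line 10
  5 — screen_input, line 15
  6 — process_batch, line 19
  7 — main, line 41
  8 — bind_quota, line 31
A correct fix: line 44: replace `pos` with `low`.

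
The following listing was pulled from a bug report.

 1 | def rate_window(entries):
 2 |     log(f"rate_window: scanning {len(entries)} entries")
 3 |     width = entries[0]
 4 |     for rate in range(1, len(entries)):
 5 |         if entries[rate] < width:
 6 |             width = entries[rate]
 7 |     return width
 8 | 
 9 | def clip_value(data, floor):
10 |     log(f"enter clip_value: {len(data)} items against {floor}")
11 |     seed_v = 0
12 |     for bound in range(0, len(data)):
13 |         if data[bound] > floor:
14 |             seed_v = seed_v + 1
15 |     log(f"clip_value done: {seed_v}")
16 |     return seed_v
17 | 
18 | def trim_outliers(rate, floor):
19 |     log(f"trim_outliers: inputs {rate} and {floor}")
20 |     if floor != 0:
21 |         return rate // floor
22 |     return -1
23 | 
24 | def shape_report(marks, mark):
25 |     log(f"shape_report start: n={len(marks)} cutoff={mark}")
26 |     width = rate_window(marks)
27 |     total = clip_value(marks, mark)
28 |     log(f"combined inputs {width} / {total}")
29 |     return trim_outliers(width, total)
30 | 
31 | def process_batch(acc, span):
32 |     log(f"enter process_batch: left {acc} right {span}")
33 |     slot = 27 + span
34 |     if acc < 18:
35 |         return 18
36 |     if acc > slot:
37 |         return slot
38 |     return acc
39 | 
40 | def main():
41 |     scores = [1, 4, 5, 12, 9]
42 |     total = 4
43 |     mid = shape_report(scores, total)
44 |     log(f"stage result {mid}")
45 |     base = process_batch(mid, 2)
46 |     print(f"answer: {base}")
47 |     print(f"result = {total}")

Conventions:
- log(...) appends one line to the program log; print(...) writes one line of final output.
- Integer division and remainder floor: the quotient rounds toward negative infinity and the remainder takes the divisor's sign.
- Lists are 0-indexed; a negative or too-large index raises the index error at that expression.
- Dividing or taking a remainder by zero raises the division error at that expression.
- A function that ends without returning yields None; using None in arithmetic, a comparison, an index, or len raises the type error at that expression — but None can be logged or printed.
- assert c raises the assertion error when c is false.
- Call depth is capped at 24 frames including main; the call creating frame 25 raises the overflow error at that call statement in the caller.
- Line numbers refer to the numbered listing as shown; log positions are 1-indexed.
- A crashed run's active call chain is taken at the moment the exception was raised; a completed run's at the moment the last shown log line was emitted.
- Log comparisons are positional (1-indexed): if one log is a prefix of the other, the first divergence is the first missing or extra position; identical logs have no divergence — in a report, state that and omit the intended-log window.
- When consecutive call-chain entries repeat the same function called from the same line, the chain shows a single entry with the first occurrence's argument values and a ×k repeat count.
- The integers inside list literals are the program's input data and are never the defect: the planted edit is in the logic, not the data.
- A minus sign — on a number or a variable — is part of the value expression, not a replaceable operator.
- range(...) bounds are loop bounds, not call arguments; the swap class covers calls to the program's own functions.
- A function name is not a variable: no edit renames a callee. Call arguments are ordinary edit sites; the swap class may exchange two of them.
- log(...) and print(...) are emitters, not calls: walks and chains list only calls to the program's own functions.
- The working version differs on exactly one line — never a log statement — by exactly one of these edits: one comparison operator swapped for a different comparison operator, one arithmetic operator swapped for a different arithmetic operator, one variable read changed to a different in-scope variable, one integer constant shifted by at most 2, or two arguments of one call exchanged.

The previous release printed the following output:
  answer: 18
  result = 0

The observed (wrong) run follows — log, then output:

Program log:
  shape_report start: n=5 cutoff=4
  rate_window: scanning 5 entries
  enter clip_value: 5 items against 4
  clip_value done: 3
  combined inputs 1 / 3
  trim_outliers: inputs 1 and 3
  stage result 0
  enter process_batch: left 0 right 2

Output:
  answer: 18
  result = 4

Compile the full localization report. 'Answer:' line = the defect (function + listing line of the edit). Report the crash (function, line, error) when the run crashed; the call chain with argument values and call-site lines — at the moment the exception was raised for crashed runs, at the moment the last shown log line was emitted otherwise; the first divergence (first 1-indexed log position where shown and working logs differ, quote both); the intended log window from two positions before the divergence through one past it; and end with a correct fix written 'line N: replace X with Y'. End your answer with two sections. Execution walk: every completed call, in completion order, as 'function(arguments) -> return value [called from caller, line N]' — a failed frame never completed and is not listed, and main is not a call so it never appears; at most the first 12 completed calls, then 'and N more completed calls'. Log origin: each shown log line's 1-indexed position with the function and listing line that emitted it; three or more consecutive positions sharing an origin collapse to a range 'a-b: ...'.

Answer: the defect is in main at line 47.
Core observation: Nothing in the log betrays the bug — only the output does.
Call chain: main -> process_batch(0, 2) (called at line 45).
First divergence: there is none — every log position agrees.
Execution walk:
  rate_window([1, 4, 5, 12, 9]) -> 1  [called from shape_report, line 26]
  clip_value([1, 4, 5, 12, 9], 4) -> 3  [called from shape_report, line 27]
  trim_outliers(1, 3) -> 0  [called from shape_report, line 29]
  shape_report([1, 4, 5, 12, 9], 4) -> 0  [called from main, line 43]
  process_batch(0, 2) -> 18  [called from main, line 45]
Log line origins:
  1: logged in shape_report at line 25
  2: logged in rate_window at line 2
  3: logged in clip_value at line 10
  4: logged in clip_value at line 15
  5: logged in shape_report at line 28
  6: logged in trim_outliers at line 19
  7: logged in main at line 44
  8: logged in process_batch at line 32
A correct fix: line 47: replace `total` with `mid`.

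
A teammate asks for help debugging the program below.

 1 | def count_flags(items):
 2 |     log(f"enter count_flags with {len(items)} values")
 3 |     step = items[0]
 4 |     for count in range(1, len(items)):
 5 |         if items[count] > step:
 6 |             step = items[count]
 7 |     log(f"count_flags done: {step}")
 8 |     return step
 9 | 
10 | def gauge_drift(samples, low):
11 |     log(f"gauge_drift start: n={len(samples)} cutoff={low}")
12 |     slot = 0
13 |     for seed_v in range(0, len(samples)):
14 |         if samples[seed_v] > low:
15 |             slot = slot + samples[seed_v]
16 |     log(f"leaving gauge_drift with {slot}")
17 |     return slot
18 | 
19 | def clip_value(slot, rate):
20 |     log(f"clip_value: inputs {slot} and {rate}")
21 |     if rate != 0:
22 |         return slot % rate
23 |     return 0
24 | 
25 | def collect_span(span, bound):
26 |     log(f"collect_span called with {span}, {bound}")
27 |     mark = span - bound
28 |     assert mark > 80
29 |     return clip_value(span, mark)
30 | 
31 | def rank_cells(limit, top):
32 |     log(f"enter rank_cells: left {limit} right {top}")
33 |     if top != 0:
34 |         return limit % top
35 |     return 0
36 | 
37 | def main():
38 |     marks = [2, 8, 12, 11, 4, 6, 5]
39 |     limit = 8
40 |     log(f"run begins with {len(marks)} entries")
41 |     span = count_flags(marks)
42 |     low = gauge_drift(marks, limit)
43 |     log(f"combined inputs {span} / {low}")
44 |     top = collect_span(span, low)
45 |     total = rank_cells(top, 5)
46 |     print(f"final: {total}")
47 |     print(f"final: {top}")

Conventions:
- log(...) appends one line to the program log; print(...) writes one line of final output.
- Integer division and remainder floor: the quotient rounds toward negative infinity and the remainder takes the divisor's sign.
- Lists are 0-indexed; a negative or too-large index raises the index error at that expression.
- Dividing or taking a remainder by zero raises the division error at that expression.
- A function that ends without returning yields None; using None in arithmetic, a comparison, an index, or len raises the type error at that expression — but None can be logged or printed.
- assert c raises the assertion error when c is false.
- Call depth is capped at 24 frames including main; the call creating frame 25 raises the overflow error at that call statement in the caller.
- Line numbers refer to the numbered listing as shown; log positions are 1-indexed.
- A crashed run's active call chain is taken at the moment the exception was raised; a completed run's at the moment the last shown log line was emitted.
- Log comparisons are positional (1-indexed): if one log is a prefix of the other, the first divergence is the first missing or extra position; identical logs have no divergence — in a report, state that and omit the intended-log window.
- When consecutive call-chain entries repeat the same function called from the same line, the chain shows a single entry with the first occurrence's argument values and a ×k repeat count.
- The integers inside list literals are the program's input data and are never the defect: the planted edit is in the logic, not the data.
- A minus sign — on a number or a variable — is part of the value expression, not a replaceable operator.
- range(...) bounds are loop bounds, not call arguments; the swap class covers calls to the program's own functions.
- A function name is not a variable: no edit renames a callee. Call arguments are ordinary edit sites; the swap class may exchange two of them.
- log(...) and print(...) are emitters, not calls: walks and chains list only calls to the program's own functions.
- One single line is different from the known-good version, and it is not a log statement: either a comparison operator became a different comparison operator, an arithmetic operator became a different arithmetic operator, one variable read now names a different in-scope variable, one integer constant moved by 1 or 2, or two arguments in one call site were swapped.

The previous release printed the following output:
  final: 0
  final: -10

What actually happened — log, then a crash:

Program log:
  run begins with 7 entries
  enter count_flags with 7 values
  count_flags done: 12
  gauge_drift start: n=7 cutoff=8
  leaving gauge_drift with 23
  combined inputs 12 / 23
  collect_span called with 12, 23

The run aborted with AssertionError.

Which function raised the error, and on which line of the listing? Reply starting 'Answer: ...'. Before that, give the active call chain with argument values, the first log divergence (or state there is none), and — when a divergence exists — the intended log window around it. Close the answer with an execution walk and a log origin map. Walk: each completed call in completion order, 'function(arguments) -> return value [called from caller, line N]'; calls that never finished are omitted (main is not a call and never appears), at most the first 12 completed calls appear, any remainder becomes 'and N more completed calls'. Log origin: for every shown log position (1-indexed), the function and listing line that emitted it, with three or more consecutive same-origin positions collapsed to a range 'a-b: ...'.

Answer: the error was raised in collect_span, line 28.
Key fact: A complete run would log 'clip_value: inputs 12 and -11' next, but this one stopped at 7 lines.
Call chain: main -> collect_span(12, 23) (called at line 44).
First divergence: position 8 (shown log ended at 7 lines; the working version continues: 'clip_value: inputs 12 and -11').
Intended log window:
  6: combined inputs 12 / 23
  7: collect_span called with 12, 23
  8: clip_value: inputs 12 and -11
  9: enter rank_cells: left -10 right 5
Execution walk:
  count_flags([2, 8, 12, 11, 4, 6, 5]) -> 12  [called from main, line 41]
  gauge_drift([2, 8, 12, 11, 4, 6, 5], 8) -> 23  [called from main, line 42]
Origin of each log line:
  1: from main, line 40
  2: from count_flags, line 2
  3: from count_flags, line 7
  4: from gauge_drift, line 11
  5: from gauge_drift, line 16
  6: from main, line 43
  7: from collect_span, line 26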